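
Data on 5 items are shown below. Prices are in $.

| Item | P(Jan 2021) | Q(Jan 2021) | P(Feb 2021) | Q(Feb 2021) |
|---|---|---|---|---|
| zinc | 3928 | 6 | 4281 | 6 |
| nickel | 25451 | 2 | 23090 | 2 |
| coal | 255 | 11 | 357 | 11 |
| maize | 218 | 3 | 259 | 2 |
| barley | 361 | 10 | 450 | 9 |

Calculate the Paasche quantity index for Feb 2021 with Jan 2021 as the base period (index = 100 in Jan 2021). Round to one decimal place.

99.1

Paasche quantity index uses current-period prices as weights.
ΣP(Feb 2021)·Q(Feb 2021) = 4281×6 + 23090×2 + 357×11 + 259×2 + 450×9 = 25686 + 46180 + 3927 + 518 + 4050 = 80361
ΣP(Feb 2021)·Q(Jan 2021) = 4281×6 + 23090×2 + 357×11 + 259×3 + 450×10 = 25686 + 46180 + 3927 + 777 + 4500 = 81070
Index = 80361 / 81070 × 100 = 99.1254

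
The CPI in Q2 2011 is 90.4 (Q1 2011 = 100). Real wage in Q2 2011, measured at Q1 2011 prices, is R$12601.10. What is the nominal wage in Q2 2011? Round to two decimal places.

Nominal = Real × (Index/100) = 12601.10 × (90.4/100)
        = 12601.10 × 0.904 = 11391.3944

11391.39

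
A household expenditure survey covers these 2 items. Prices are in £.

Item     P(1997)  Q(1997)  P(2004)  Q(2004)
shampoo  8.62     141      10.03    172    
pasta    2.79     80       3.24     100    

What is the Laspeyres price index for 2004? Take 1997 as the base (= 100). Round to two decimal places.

Laspeyres price index uses base-period quantities as weights.
ΣP(2004)·Q(1997) = 10.03×141 + 3.24×80 = 1414.23 + 259.2 = 1673.43
ΣP(1997)·Q(1997) = 8.62×141 + 2.79×80 = 1215.42 + 223.2 = 1438.62
Index = 1673.43 / 1438.62 × 100 = 116.3219

116.32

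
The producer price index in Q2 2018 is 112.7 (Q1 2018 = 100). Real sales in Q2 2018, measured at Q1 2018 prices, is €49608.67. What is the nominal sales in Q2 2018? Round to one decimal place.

Nominal = Real × (Index/100) = 49608.67 × (112.7/100)
        = 49608.67 × 1.127 = 55908.9711

55909.0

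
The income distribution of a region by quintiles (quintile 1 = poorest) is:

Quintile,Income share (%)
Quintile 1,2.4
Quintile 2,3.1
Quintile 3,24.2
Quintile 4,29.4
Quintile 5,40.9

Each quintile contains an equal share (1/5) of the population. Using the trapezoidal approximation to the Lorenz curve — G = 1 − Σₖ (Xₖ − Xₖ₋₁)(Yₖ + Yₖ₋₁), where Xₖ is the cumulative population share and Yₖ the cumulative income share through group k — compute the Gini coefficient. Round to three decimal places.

Cumulative income shares Yₖ: 0.0240, 0.0550, 0.2970, 0.5910, 1.0000
Σ (Xₖ−Xₖ₋₁)(Yₖ+Yₖ₋₁) = (1/5)(0.0240+0.0000) + (1/5)(0.0550+0.0240) + (1/5)(0.2970+0.0550) + (1/5)(0.5910+0.2970) + (1/5)(1.0000+0.5910)
  = 0.0048 + 0.0158 + 0.0704 + 0.1776 + 0.3182 = 0.5868
G = 1 − 0.5868 = 0.4132

0.413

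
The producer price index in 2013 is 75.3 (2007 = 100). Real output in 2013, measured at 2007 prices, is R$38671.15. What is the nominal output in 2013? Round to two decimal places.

29119.38

Nominal = Real × (Index/100) = 38671.15 × (75.3/100)
        = 38671.15 × 0.753 = 29119.3760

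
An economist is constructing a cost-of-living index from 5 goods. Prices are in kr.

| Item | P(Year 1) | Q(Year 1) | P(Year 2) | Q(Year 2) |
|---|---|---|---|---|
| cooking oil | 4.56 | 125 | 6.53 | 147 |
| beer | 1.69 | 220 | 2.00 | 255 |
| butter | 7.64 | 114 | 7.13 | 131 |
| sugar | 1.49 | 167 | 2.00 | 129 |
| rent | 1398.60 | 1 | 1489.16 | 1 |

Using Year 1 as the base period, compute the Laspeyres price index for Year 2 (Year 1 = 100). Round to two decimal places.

112.49

Laspeyres price index uses base-period quantities as weights.
ΣP(Year 2)·Q(Year 1) = 6.53×125 + 2.00×220 + 7.13×114 + 2.00×167 + 1489.16×1 = 816.25 + 440 + 812.82 + 334 + 1489.16 = 3892.23
ΣP(Year 1)·Q(Year 1) = 4.56×125 + 1.69×220 + 7.64×114 + 1.49×167 + 1398.60×1 = 570 + 371.8 + 870.96 + 248.83 + 1398.6 = 3460.19
Index = 3892.23 / 3460.19 × 100 = 112.4860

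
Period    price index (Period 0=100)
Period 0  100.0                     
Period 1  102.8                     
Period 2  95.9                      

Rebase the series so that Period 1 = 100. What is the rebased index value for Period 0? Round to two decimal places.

97.28

Rebased(Period 0) = 100.0 / 102.8 × 100 = 97.2763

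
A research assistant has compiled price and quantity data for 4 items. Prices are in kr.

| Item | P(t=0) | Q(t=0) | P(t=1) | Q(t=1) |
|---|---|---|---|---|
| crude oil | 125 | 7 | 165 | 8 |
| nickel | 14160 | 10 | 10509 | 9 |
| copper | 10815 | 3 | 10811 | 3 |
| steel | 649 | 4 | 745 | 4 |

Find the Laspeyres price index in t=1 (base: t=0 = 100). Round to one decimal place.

Laspeyres price index uses base-period quantities as weights.
ΣP(t=1)·Q(t=0) = 165×7 + 10509×10 + 10811×3 + 745×4 = 1155 + 105090 + 32433 + 2980 = 141658
ΣP(t=0)·Q(t=0) = 125×7 + 14160×10 + 10815×3 + 649×4 = 875 + 141600 + 32445 + 2596 = 177516
Index = 141658 / 177516 × 100 = 79.8001

79.8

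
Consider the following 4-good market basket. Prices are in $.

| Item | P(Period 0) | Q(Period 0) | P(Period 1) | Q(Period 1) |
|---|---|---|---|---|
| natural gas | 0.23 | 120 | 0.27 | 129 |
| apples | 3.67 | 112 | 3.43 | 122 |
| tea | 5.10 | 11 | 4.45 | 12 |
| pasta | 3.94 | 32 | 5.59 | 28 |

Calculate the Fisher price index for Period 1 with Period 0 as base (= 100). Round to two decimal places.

Laspeyres component (base-period weights):
ΣP(Period 1)Q(Period 0) = 0.27×120 + 3.43×112 + 4.45×11 + 5.59×32 = 32.4 + 384.16 + 48.95 + 178.88 = 644.39
ΣP(Period 0)Q(Period 0) = 0.23×120 + 3.67×112 + 5.10×11 + 3.94×32 = 27.6 + 411.04 + 56.1 + 126.08 = 620.82
L = 644.39 / 620.82 × 100 = 103.7966
Paasche component (current-period weights):
ΣP(Period 1)Q(Period 1) = 0.27×129 + 3.43×122 + 4.45×12 + 5.59×28 = 34.83 + 418.46 + 53.4 + 156.52 = 663.21
ΣP(Period 0)Q(Period 1) = 0.23×129 + 3.67×122 + 5.10×12 + 3.94×28 = 29.67 + 447.74 + 61.2 + 110.32 = 648.93
P = 663.21 / 648.93 × 100 = 102.2005
Fisher = √(L × P) = √(103.7966 × 102.2005) = 102.9955

103.00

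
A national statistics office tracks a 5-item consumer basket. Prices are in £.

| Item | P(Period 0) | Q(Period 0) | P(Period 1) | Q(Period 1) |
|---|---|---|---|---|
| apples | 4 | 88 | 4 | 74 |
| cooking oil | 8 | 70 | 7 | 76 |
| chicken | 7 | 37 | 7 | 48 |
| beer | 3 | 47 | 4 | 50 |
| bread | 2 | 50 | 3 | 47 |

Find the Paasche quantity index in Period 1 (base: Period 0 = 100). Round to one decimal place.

Paasche quantity index uses current-period prices as weights.
ΣP(Period 1)·Q(Period 1) = 4×74 + 7×76 + 7×48 + 4×50 + 3×47 = 296 + 532 + 336 + 200 + 141 = 1505
ΣP(Period 1)·Q(Period 0) = 4×88 + 7×70 + 7×37 + 4×47 + 3×50 = 352 + 490 + 259 + 188 + 150 = 1439
Index = 1505 / 1439 × 100 = 104.5865

104.6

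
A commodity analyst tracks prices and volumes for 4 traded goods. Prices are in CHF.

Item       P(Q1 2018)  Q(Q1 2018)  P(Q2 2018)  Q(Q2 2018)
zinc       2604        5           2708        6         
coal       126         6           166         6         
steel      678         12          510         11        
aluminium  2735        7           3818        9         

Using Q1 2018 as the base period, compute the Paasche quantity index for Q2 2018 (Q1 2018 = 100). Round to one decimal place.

120.8

Paasche quantity index uses current-period prices as weights.
ΣP(Q2 2018)·Q(Q2 2018) = 2708×6 + 166×6 + 510×11 + 3818×9 = 16248 + 996 + 5610 + 34362 = 57216
ΣP(Q2 2018)·Q(Q1 2018) = 2708×5 + 166×6 + 510×12 + 3818×7 = 13540 + 996 + 6120 + 26726 = 47382
Index = 57216 / 47382 × 100 = 120.7547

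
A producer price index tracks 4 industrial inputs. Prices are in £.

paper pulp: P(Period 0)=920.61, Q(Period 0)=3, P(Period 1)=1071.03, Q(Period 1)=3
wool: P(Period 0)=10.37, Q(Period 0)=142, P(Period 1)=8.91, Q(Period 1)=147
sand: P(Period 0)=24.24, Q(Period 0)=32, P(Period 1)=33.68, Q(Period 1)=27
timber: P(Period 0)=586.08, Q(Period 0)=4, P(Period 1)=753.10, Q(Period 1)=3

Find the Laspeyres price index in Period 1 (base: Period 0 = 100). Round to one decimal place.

116.5

Laspeyres price index uses base-period quantities as weights.
ΣP(Period 1)·Q(Period 0) = 1071.03×3 + 8.91×142 + 33.68×32 + 753.10×4 = 3213.09 + 1265.22 + 1077.76 + 3012.4 = 8568.47
ΣP(Period 0)·Q(Period 0) = 920.61×3 + 10.37×142 + 24.24×32 + 586.08×4 = 2761.83 + 1472.54 + 775.68 + 2344.32 = 7354.37
Index = 8568.47 / 7354.37 × 100 = 116.5086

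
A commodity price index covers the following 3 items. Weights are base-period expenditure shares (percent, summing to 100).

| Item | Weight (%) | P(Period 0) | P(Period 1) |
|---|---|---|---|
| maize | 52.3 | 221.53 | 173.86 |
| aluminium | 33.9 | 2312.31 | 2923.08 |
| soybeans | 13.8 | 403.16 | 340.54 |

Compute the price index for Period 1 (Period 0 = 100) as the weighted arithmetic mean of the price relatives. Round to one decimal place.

maize: 52.3 × (173.86/221.53) = 52.3 × 0.784815 = 41.0458
aluminium: 33.9 × (2923.08/2312.31) = 33.9 × 1.264138 = 42.8543
soybeans: 13.8 × (340.54/403.16) = 13.8 × 0.844677 = 11.6565
Index = Σ wᵢ·(p₁ᵢ/p₀ᵢ) = 41.0458 + 42.8543 + 11.6565 = 95.5566

95.6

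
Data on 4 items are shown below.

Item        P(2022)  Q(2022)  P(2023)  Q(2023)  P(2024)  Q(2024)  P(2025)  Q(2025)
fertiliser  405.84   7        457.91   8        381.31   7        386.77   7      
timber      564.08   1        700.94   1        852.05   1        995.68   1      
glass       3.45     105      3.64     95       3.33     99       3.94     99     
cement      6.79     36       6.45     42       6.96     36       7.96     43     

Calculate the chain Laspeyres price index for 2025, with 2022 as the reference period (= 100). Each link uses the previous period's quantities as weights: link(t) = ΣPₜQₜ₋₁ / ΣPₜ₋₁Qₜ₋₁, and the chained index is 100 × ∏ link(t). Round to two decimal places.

108.99

Link 2022→2023:
ΣP(2023)Q(2022) = 457.91×7 + 700.94×1 + 3.64×105 + 6.45×36 = 3205.37 + 700.94 + 382.2 + 232.2 = 4520.71
ΣP(2022)Q(2022) = 405.84×7 + 564.08×1 + 3.45×105 + 6.79×36 = 2840.88 + 564.08 + 362.25 + 244.44 = 4011.65
link = 4520.71/4011.65 = 1.126895
Link 2023→2024:
ΣP(2024)Q(2023) = 381.31×8 + 852.05×1 + 3.33×95 + 6.96×42 = 3050.48 + 852.05 + 316.35 + 292.32 = 4511.2
ΣP(2023)Q(2023) = 457.91×8 + 700.94×1 + 3.64×95 + 6.45×42 = 3663.28 + 700.94 + 345.8 + 270.9 = 4980.92
link = 4511.2/4980.92 = 0.905696
Link 2024→2025:
ΣP(2025)Q(2024) = 386.77×7 + 995.68×1 + 3.94×99 + 7.96×36 = 2707.39 + 995.68 + 390.06 + 286.56 = 4379.69
ΣP(2024)Q(2024) = 381.31×7 + 852.05×1 + 3.33×99 + 6.96×36 = 2669.17 + 852.05 + 329.67 + 250.56 = 4101.45
link = 4379.69/4101.45 = 1.067839
Chained index = 100 × 1.126895 × 0.905696 × 1.067839 = 108.9863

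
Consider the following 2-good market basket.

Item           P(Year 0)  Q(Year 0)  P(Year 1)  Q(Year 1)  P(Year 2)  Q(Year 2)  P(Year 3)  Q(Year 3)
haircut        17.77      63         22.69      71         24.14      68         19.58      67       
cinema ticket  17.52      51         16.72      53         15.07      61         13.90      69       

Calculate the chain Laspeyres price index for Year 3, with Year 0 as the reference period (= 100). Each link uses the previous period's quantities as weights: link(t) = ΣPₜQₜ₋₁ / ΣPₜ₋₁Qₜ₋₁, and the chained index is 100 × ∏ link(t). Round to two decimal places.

Link Year 0→Year 1:
ΣP(Year 1)Q(Year 0) = 22.69×63 + 16.72×51 = 1429.47 + 852.72 = 2282.19
ΣP(Year 0)Q(Year 0) = 17.77×63 + 17.52×51 = 1119.51 + 893.52 = 2013.03
link = 2282.19/2013.03 = 1.133709
Link Year 1→Year 2:
ΣP(Year 2)Q(Year 1) = 24.14×71 + 15.07×53 = 1713.94 + 798.71 = 2512.65
ΣP(Year 1)Q(Year 1) = 22.69×71 + 16.72×53 = 1610.99 + 886.16 = 2497.15
link = 2512.65/2497.15 = 1.006207
Link Year 2→Year 3:
ΣP(Year 3)Q(Year 2) = 19.58×68 + 13.90×61 = 1331.44 + 847.9 = 2179.34
ΣP(Year 2)Q(Year 2) = 24.14×68 + 15.07×61 = 1641.52 + 919.27 = 2560.79
link = 2179.34/2560.79 = 0.851042
Chained index = 100 × 1.133709 × 1.006207 × 0.851042 = 97.0823

97.08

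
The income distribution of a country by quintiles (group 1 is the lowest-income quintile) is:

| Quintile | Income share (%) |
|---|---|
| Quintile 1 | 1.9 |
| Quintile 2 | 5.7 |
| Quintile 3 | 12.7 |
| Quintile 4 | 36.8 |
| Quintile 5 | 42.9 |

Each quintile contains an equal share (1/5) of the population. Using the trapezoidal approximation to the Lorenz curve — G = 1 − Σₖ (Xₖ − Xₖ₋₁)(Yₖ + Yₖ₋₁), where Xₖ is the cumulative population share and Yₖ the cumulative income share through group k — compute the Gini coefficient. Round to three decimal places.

0.452

Cumulative income shares Yₖ: 0.0190, 0.0760, 0.2030, 0.5710, 1.0000
Σ (Xₖ−Xₖ₋₁)(Yₖ+Yₖ₋₁) = (1/5)(0.0190+0.0000) + (1/5)(0.0760+0.0190) + (1/5)(0.2030+0.0760) + (1/5)(0.5710+0.2030) + (1/5)(1.0000+0.5710)
  = 0.0038 + 0.0190 + 0.0558 + 0.1548 + 0.3142 = 0.5476
G = 1 − 0.5476 = 0.4524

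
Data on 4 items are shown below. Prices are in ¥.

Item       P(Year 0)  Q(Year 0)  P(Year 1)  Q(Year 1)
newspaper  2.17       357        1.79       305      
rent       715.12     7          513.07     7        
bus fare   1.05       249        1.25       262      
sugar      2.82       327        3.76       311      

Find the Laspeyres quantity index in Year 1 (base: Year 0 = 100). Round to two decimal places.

Laspeyres quantity index uses base-period prices as weights.
ΣP(Year 0)·Q(Year 1) = 2.17×305 + 715.12×7 + 1.05×262 + 2.82×311 = 661.85 + 5005.84 + 275.1 + 877.02 = 6819.81
ΣP(Year 0)·Q(Year 0) = 2.17×357 + 715.12×7 + 1.05×249 + 2.82×327 = 774.69 + 5005.84 + 261.45 + 922.14 = 6964.12
Index = 6819.81 / 6964.12 × 100 = 97.9278

97.93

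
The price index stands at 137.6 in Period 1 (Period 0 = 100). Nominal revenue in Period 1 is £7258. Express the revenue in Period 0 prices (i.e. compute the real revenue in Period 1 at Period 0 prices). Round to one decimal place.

Real = Nominal ÷ (Index/100) = 7258 ÷ (137.6/100)
     = 7258 ÷ 1.376 = 5274.7093

5274.7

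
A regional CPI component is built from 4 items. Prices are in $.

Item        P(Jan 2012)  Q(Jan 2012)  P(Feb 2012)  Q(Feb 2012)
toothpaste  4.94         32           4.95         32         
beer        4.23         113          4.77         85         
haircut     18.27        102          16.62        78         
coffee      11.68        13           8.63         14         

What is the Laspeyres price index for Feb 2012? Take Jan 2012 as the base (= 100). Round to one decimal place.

94.5

Laspeyres price index uses base-period quantities as weights.
ΣP(Feb 2012)·Q(Jan 2012) = 4.95×32 + 4.77×113 + 16.62×102 + 8.63×13 = 158.4 + 539.01 + 1695.24 + 112.19 = 2504.84
ΣP(Jan 2012)·Q(Jan 2012) = 4.94×32 + 4.23×113 + 18.27×102 + 11.68×13 = 158.08 + 477.99 + 1863.54 + 151.84 = 2651.45
Index = 2504.84 / 2651.45 × 100 = 94.4706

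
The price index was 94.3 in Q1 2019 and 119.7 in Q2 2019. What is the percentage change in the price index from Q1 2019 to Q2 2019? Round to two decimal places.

26.94%

Change = (119.7 − 94.3) / 94.3 × 100
       = 25.4 / 94.3 × 100 = 26.9353%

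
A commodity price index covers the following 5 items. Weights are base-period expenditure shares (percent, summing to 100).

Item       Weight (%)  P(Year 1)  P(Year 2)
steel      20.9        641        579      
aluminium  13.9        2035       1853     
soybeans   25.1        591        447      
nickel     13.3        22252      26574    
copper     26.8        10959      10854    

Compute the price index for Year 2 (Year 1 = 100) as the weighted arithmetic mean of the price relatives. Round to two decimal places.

92.95

steel: 20.9 × (579/641) = 20.9 × 0.903276 = 18.8785
aluminium: 13.9 × (1853/2035) = 13.9 × 0.910565 = 12.6569
soybeans: 25.1 × (447/591) = 25.1 × 0.756345 = 18.9843
nickel: 13.3 × (26574/22252) = 13.3 × 1.194230 = 15.8833
copper: 26.8 × (10854/10959) = 26.8 × 0.990419 = 26.5432
Index = Σ wᵢ·(p₁ᵢ/p₀ᵢ) = 18.8785 + 12.6569 + 18.9843 + 15.8833 + 26.5432 = 92.9461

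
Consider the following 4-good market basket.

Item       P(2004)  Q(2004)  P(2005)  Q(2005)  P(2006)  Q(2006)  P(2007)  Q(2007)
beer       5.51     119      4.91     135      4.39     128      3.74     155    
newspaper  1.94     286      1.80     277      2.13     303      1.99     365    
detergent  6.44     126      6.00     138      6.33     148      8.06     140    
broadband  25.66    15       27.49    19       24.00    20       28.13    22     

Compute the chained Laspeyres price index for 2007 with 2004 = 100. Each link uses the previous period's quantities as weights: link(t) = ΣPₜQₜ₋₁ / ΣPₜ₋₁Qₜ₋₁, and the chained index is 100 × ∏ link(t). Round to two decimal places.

Link 2004→2005:
ΣP(2005)Q(2004) = 4.91×119 + 1.80×286 + 6.00×126 + 27.49×15 = 584.29 + 514.8 + 756 + 412.35 = 2267.44
ΣP(2004)Q(2004) = 5.51×119 + 1.94×286 + 6.44×126 + 25.66×15 = 655.69 + 554.84 + 811.44 + 384.9 = 2406.87
link = 2267.44/2406.87 = 0.942070
Link 2005→2006:
ΣP(2006)Q(2005) = 4.39×135 + 2.13×277 + 6.33×138 + 24.00×19 = 592.65 + 590.01 + 873.54 + 456 = 2512.2
ΣP(2005)Q(2005) = 4.91×135 + 1.80×277 + 6.00×138 + 27.49×19 = 662.85 + 498.6 + 828 + 522.31 = 2511.76
link = 2512.2/2511.76 = 1.000175
Link 2006→2007:
ΣP(2007)Q(2006) = 3.74×128 + 1.99×303 + 8.06×148 + 28.13×20 = 478.72 + 602.97 + 1192.88 + 562.6 = 2837.17
ΣP(2006)Q(2006) = 4.39×128 + 2.13×303 + 6.33×148 + 24.00×20 = 561.92 + 645.39 + 936.84 + 480 = 2624.15
link = 2837.17/2624.15 = 1.081177
Chained index = 100 × 0.942070 × 1.000175 × 1.081177 = 101.8723

101.87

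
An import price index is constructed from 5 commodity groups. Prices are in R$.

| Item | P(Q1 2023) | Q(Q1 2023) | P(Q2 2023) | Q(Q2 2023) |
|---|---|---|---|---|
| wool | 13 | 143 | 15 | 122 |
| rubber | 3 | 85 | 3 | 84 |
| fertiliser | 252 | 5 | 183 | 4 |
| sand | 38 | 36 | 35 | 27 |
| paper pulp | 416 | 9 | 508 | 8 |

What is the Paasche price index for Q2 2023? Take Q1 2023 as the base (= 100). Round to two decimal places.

108.65

Paasche price index uses current-period quantities as weights.
ΣP(Q2 2023)·Q(Q2 2023) = 15×122 + 3×84 + 183×4 + 35×27 + 508×8 = 1830 + 252 + 732 + 945 + 4064 = 7823
ΣP(Q1 2023)·Q(Q2 2023) = 13×122 + 3×84 + 252×4 + 38×27 + 416×8 = 1586 + 252 + 1008 + 1026 + 3328 = 7200
Index = 7823 / 7200 × 100 = 108.6528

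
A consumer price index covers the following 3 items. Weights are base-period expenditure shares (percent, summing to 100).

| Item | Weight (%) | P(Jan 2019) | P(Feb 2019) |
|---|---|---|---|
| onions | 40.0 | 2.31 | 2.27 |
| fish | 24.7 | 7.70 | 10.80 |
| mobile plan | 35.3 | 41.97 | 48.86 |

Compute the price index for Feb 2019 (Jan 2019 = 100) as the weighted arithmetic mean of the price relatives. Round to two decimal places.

onions: 40.0 × (2.27/2.31) = 40.0 × 0.982684 = 39.3074
fish: 24.7 × (10.80/7.70) = 24.7 × 1.402597 = 34.6442
mobile plan: 35.3 × (48.86/41.97) = 35.3 × 1.164165 = 41.0950
Index = Σ wᵢ·(p₁ᵢ/p₀ᵢ) = 39.3074 + 34.6442 + 41.0950 = 115.0465

115.05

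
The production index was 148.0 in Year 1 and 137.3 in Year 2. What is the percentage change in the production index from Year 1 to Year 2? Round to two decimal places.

-7.23%

Change = (137.3 − 148.0) / 148.0 × 100
       = -10.7 / 148.0 × 100 = -7.2297%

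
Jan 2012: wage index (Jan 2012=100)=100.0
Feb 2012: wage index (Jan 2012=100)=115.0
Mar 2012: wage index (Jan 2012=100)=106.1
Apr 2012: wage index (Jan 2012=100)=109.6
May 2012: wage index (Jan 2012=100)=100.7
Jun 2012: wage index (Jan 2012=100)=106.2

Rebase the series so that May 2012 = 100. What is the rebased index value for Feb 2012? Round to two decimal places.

114.20

Rebased(Feb 2012) = 115.0 / 100.7 × 100 = 114.2006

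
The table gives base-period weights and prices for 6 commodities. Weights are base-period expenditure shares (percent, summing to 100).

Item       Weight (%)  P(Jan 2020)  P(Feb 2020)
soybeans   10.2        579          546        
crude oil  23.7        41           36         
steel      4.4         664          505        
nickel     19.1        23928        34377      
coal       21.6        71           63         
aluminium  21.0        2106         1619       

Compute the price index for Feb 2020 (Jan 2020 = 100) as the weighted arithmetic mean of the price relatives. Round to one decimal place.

96.5

soybeans: 10.2 × (546/579) = 10.2 × 0.943005 = 9.6187
crude oil: 23.7 × (36/41) = 23.7 × 0.878049 = 20.8098
steel: 4.4 × (505/664) = 4.4 × 0.760542 = 3.3464
nickel: 19.1 × (34377/23928) = 19.1 × 1.436685 = 27.4407
coal: 21.6 × (63/71) = 21.6 × 0.887324 = 19.1662
aluminium: 21.0 × (1619/2106) = 21.0 × 0.768756 = 16.1439
Index = Σ wᵢ·(p₁ᵢ/p₀ᵢ) = 9.6187 + 20.8098 + 3.3464 + 27.4407 + 19.1662 + 16.1439 = 96.5256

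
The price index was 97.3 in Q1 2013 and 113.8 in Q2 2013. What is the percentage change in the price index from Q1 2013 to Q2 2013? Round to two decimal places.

Change = (113.8 − 97.3) / 97.3 × 100
       = 16.5 / 97.3 × 100 = 16.9579%

16.96%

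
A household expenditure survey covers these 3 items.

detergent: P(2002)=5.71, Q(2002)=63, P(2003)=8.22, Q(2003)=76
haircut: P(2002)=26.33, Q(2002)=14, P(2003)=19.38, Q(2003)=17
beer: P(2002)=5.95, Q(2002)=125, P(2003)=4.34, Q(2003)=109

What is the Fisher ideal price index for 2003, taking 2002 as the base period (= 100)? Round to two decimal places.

91.86

Laspeyres component (base-period weights):
ΣP(2003)Q(2002) = 8.22×63 + 19.38×14 + 4.34×125 = 517.86 + 271.32 + 542.5 = 1331.68
ΣP(2002)Q(2002) = 5.71×63 + 26.33×14 + 5.95×125 = 359.73 + 368.62 + 743.75 = 1472.1
L = 1331.68 / 1472.1 × 100 = 90.4612
Paasche component (current-period weights):
ΣP(2003)Q(2003) = 8.22×76 + 19.38×17 + 4.34×109 = 624.72 + 329.46 + 473.06 = 1427.24
ΣP(2002)Q(2003) = 5.71×76 + 26.33×17 + 5.95×109 = 433.96 + 447.61 + 648.55 = 1530.12
P = 1427.24 / 1530.12 × 100 = 93.2763
Fisher = √(L × P) = √(90.4612 × 93.2763) = 91.8580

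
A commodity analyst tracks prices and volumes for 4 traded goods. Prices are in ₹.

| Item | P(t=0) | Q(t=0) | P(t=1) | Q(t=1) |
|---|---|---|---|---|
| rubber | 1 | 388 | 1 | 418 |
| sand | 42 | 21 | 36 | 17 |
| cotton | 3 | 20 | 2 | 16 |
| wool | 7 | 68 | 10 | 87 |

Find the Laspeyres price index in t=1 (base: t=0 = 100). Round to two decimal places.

Laspeyres price index uses base-period quantities as weights.
ΣP(t=1)·Q(t=0) = 1×388 + 36×21 + 2×20 + 10×68 = 388 + 756 + 40 + 680 = 1864
ΣP(t=0)·Q(t=0) = 1×388 + 42×21 + 3×20 + 7×68 = 388 + 882 + 60 + 476 = 1806
Index = 1864 / 1806 × 100 = 103.2115

103.21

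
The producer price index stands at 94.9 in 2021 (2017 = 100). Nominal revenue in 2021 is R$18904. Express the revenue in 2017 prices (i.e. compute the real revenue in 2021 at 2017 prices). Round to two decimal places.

Real = Nominal ÷ (Index/100) = 18904 ÷ (94.9/100)
     = 18904 ÷ 0.949 = 19919.9157

19919.92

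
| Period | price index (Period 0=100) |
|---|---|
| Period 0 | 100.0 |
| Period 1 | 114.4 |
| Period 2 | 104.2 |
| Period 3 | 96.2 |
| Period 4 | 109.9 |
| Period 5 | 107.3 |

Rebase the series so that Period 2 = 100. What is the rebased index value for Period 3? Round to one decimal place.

Rebased(Period 3) = 96.2 / 104.2 × 100 = 92.3225

92.3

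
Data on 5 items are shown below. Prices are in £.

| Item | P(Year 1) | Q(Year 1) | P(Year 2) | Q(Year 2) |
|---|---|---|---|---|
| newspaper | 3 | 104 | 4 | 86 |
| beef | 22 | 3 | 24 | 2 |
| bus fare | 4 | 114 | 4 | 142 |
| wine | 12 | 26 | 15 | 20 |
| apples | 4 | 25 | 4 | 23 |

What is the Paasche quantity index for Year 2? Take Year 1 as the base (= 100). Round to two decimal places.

Paasche quantity index uses current-period prices as weights.
ΣP(Year 2)·Q(Year 2) = 4×86 + 24×2 + 4×142 + 15×20 + 4×23 = 344 + 48 + 568 + 300 + 92 = 1352
ΣP(Year 2)·Q(Year 1) = 4×104 + 24×3 + 4×114 + 15×26 + 4×25 = 416 + 72 + 456 + 390 + 100 = 1434
Index = 1352 / 1434 × 100 = 94.2817

94.28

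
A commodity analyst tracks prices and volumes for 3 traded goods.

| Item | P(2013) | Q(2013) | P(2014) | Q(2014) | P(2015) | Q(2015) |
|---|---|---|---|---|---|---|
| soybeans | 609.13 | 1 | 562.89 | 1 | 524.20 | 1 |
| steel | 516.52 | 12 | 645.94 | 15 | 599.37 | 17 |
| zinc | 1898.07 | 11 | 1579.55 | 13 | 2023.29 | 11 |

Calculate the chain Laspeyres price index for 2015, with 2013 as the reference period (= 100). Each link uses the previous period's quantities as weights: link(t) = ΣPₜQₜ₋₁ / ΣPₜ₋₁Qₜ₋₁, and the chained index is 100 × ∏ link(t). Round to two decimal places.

107.95

Link 2013→2014:
ΣP(2014)Q(2013) = 562.89×1 + 645.94×12 + 1579.55×11 = 562.89 + 7751.28 + 17375.05 = 25689.22
ΣP(2013)Q(2013) = 609.13×1 + 516.52×12 + 1898.07×11 = 609.13 + 6198.24 + 20878.77 = 27686.14
link = 25689.22/27686.14 = 0.927873
Link 2014→2015:
ΣP(2015)Q(2014) = 524.20×1 + 599.37×15 + 2023.29×13 = 524.2 + 8990.55 + 26302.77 = 35817.52
ΣP(2014)Q(2014) = 562.89×1 + 645.94×15 + 1579.55×13 = 562.89 + 9689.1 + 20534.15 = 30786.14
link = 35817.52/30786.14 = 1.163430
Chained index = 100 × 0.927873 × 1.163430 = 107.9515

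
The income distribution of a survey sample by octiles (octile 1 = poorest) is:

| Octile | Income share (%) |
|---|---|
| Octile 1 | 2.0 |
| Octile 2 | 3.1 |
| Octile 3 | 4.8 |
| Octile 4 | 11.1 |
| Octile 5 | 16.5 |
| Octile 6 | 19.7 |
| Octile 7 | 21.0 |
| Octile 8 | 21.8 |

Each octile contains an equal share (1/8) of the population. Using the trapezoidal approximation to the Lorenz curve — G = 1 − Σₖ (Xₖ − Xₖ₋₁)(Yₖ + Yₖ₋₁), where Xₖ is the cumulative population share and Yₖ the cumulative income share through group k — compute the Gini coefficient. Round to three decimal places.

Cumulative income shares Yₖ: 0.0200, 0.0510, 0.0990, 0.2100, 0.3750, 0.5720, 0.7820, 1.0000
Σ (Xₖ−Xₖ₋₁)(Yₖ+Yₖ₋₁) = (1/8)(0.0200+0.0000) + (1/8)(0.0510+0.0200) + (1/8)(0.0990+0.0510) + (1/8)(0.2100+0.0990) + (1/8)(0.3750+0.2100) + (1/8)(0.5720+0.3750) + (1/8)(0.7820+0.5720) + (1/8)(1.0000+0.7820)
  = 0.0025 + 0.0089 + 0.0188 + 0.0386 + 0.0731 + 0.1184 + 0.1692 + 0.2227 = 0.6522
G = 1 − 0.6522 = 0.3478

0.348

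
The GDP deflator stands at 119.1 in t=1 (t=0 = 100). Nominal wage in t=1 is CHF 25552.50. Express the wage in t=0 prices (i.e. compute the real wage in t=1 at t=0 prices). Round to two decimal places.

Real = Nominal ÷ (Index/100) = 25552.50 ÷ (119.1/100)
     = 25552.50 ÷ 1.191 = 21454.6599

21454.66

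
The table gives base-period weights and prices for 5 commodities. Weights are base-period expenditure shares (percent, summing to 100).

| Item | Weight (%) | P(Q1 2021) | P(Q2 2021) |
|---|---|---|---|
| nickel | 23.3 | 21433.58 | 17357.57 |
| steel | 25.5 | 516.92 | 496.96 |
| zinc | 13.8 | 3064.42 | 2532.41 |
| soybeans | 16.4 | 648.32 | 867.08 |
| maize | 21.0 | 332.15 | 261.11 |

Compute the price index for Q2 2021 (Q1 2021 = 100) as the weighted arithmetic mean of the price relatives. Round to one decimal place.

93.2

nickel: 23.3 × (17357.57/21433.58) = 23.3 × 0.809831 = 18.8691
steel: 25.5 × (496.96/516.92) = 25.5 × 0.961387 = 24.5154
zinc: 13.8 × (2532.41/3064.42) = 13.8 × 0.826391 = 11.4042
soybeans: 16.4 × (867.08/648.32) = 16.4 × 1.337426 = 21.9338
maize: 21.0 × (261.11/332.15) = 21.0 × 0.786121 = 16.5085
Index = Σ wᵢ·(p₁ᵢ/p₀ᵢ) = 18.8691 + 24.5154 + 11.4042 + 21.9338 + 16.5085 = 93.2309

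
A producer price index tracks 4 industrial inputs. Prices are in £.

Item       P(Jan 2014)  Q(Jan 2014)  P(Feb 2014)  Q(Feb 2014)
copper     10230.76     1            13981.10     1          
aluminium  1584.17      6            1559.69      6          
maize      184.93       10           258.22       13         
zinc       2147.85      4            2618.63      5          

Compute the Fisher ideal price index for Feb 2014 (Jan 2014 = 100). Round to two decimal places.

120.81

Laspeyres component (base-period weights):
ΣP(Feb 2014)Q(Jan 2014) = 13981.10×1 + 1559.69×6 + 258.22×10 + 2618.63×4 = 13981.1 + 9358.14 + 2582.2 + 10474.52 = 36395.96
ΣP(Jan 2014)Q(Jan 2014) = 10230.76×1 + 1584.17×6 + 184.93×10 + 2147.85×4 = 10230.76 + 9505.02 + 1849.3 + 8591.4 = 30176.48
L = 36395.96 / 30176.48 × 100 = 120.6104
Paasche component (current-period weights):
ΣP(Feb 2014)Q(Feb 2014) = 13981.10×1 + 1559.69×6 + 258.22×13 + 2618.63×5 = 13981.1 + 9358.14 + 3356.86 + 13093.15 = 39789.25
ΣP(Jan 2014)Q(Feb 2014) = 10230.76×1 + 1584.17×6 + 184.93×13 + 2147.85×5 = 10230.76 + 9505.02 + 2404.09 + 10739.25 = 32879.12
P = 39789.25 / 32879.12 × 100 = 121.0168
Fisher = √(L × P) = √(120.6104 × 121.0168) = 120.8134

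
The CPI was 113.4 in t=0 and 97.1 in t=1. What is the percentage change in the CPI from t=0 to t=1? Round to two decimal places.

-14.37%

Change = (97.1 − 113.4) / 113.4 × 100
       = -16.3 / 113.4 × 100 = -14.3739%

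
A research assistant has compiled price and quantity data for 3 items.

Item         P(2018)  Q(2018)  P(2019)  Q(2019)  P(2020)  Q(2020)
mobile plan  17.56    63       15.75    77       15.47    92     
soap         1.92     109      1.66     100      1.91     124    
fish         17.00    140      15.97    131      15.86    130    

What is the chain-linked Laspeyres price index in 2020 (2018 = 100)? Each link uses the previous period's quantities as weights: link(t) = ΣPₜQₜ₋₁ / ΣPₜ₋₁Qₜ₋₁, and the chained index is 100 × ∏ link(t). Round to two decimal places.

91.95

Link 2018→2019:
ΣP(2019)Q(2018) = 15.75×63 + 1.66×109 + 15.97×140 = 992.25 + 180.94 + 2235.8 = 3408.99
ΣP(2018)Q(2018) = 17.56×63 + 1.92×109 + 17.00×140 = 1106.28 + 209.28 + 2380 = 3695.56
link = 3408.99/3695.56 = 0.922456
Link 2019→2020:
ΣP(2020)Q(2019) = 15.47×77 + 1.91×100 + 15.86×131 = 1191.19 + 191 + 2077.66 = 3459.85
ΣP(2019)Q(2019) = 15.75×77 + 1.66×100 + 15.97×131 = 1212.75 + 166 + 2092.07 = 3470.82
link = 3459.85/3470.82 = 0.996839
Chained index = 100 × 0.922456 × 0.996839 = 91.9540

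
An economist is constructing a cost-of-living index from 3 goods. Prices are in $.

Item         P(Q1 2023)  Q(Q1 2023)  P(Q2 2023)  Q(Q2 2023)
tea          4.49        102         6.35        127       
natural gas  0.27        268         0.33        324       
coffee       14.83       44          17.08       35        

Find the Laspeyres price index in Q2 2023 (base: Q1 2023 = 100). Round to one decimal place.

125.8

Laspeyres price index uses base-period quantities as weights.
ΣP(Q2 2023)·Q(Q1 2023) = 6.35×102 + 0.33×268 + 17.08×44 = 647.7 + 88.44 + 751.52 = 1487.66
ΣP(Q1 2023)·Q(Q1 2023) = 4.49×102 + 0.27×268 + 14.83×44 = 457.98 + 72.36 + 652.52 = 1182.86
Index = 1487.66 / 1182.86 × 100 = 125.7681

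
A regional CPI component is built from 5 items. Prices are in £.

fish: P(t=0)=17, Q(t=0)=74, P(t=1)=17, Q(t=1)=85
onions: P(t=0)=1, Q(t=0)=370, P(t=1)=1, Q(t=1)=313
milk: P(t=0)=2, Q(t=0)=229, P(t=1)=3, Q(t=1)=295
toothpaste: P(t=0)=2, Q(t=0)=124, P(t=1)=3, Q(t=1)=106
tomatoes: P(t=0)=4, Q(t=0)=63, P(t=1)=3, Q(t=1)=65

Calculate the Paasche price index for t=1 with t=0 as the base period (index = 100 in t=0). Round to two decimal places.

111.91

Paasche price index uses current-period quantities as weights.
ΣP(t=1)·Q(t=1) = 17×85 + 1×313 + 3×295 + 3×106 + 3×65 = 1445 + 313 + 885 + 318 + 195 = 3156
ΣP(t=0)·Q(t=1) = 17×85 + 1×313 + 2×295 + 2×106 + 4×65 = 1445 + 313 + 590 + 212 + 260 = 2820
Index = 3156 / 2820 × 100 = 111.9149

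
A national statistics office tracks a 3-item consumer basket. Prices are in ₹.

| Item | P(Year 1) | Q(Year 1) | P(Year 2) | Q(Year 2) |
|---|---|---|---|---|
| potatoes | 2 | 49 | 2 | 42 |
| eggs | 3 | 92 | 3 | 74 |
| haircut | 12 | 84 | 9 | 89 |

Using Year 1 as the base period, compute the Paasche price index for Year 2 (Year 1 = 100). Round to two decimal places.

Paasche price index uses current-period quantities as weights.
ΣP(Year 2)·Q(Year 2) = 2×42 + 3×74 + 9×89 = 84 + 222 + 801 = 1107
ΣP(Year 1)·Q(Year 2) = 2×42 + 3×74 + 12×89 = 84 + 222 + 1068 = 1374
Index = 1107 / 1374 × 100 = 80.5677

80.57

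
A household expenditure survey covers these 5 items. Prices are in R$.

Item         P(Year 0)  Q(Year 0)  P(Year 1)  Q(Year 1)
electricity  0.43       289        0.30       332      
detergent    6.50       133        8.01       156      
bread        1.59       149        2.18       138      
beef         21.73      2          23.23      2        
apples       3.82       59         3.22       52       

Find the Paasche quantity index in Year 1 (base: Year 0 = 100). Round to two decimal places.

108.79

Paasche quantity index uses current-period prices as weights.
ΣP(Year 1)·Q(Year 1) = 0.30×332 + 8.01×156 + 2.18×138 + 23.23×2 + 3.22×52 = 99.6 + 1249.56 + 300.84 + 46.46 + 167.44 = 1863.9
ΣP(Year 1)·Q(Year 0) = 0.30×289 + 8.01×133 + 2.18×149 + 23.23×2 + 3.22×59 = 86.7 + 1065.33 + 324.82 + 46.46 + 189.98 = 1713.29
Index = 1863.9 / 1713.29 × 100 = 108.7907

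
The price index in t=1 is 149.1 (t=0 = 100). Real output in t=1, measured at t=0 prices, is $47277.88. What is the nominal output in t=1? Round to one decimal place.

Nominal = Real × (Index/100) = 47277.88 × (149.1/100)
        = 47277.88 × 1.491 = 70491.3191

70491.3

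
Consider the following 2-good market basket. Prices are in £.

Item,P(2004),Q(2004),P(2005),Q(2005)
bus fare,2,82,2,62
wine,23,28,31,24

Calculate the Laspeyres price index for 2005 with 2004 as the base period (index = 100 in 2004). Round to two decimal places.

127.72

Laspeyres price index uses base-period quantities as weights.
ΣP(2005)·Q(2004) = 2×82 + 31×28 = 164 + 868 = 1032
ΣP(2004)·Q(2004) = 2×82 + 23×28 = 164 + 644 = 808
Index = 1032 / 808 × 100 = 127.7228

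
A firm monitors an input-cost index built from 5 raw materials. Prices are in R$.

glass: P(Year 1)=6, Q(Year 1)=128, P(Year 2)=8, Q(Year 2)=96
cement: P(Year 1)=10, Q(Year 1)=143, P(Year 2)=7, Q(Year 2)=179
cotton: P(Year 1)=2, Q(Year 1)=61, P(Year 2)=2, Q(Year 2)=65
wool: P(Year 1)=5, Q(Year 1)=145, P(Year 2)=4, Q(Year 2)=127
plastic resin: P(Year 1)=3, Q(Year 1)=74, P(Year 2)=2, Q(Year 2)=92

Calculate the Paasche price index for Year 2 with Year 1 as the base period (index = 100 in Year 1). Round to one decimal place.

83.4

Paasche price index uses current-period quantities as weights.
ΣP(Year 2)·Q(Year 2) = 8×96 + 7×179 + 2×65 + 4×127 + 2×92 = 768 + 1253 + 130 + 508 + 184 = 2843
ΣP(Year 1)·Q(Year 2) = 6×96 + 10×179 + 2×65 + 5×127 + 3×92 = 576 + 1790 + 130 + 635 + 276 = 3407
Index = 2843 / 3407 × 100 = 83.4458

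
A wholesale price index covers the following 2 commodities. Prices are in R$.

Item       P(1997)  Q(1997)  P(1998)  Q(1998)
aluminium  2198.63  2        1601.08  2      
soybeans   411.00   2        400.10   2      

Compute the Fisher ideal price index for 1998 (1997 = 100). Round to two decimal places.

Laspeyres component (base-period weights):
ΣP(1998)Q(1997) = 1601.08×2 + 400.10×2 = 3202.16 + 800.2 = 4002.36
ΣP(1997)Q(1997) = 2198.63×2 + 411.00×2 = 4397.26 + 822 = 5219.26
L = 4002.36 / 5219.26 × 100 = 76.6844
Paasche component (current-period weights):
ΣP(1998)Q(1998) = 1601.08×2 + 400.10×2 = 3202.16 + 800.2 = 4002.36
ΣP(1997)Q(1998) = 2198.63×2 + 411.00×2 = 4397.26 + 822 = 5219.26
P = 4002.36 / 5219.26 × 100 = 76.6844
Fisher = √(L × P) = √(76.6844 × 76.6844) = 76.6844

76.68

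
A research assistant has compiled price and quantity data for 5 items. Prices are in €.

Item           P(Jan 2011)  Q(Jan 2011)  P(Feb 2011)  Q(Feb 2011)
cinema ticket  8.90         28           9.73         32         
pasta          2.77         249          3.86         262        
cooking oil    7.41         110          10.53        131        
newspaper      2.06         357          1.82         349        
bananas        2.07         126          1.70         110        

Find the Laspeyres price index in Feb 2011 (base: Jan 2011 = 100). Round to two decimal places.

118.38

Laspeyres price index uses base-period quantities as weights.
ΣP(Feb 2011)·Q(Jan 2011) = 9.73×28 + 3.86×249 + 10.53×110 + 1.82×357 + 1.70×126 = 272.44 + 961.14 + 1158.3 + 649.74 + 214.2 = 3255.82
ΣP(Jan 2011)·Q(Jan 2011) = 8.90×28 + 2.77×249 + 7.41×110 + 2.06×357 + 2.07×126 = 249.2 + 689.73 + 815.1 + 735.42 + 260.82 = 2750.27
Index = 3255.82 / 2750.27 × 100 = 118.3818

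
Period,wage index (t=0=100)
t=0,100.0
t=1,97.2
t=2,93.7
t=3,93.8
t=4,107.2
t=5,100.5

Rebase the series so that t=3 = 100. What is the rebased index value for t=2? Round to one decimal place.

Rebased(t=2) = 93.7 / 93.8 × 100 = 99.8934

99.9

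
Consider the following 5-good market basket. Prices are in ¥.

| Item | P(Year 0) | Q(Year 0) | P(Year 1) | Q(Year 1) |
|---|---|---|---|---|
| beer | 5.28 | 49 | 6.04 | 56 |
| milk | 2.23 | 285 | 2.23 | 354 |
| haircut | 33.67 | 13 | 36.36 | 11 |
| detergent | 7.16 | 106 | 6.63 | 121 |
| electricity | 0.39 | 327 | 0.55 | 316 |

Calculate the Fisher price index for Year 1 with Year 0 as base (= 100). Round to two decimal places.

102.74

Laspeyres component (base-period weights):
ΣP(Year 1)Q(Year 0) = 6.04×49 + 2.23×285 + 36.36×13 + 6.63×106 + 0.55×327 = 295.96 + 635.55 + 472.68 + 702.78 + 179.85 = 2286.82
ΣP(Year 0)Q(Year 0) = 5.28×49 + 2.23×285 + 33.67×13 + 7.16×106 + 0.39×327 = 258.72 + 635.55 + 437.71 + 758.96 + 127.53 = 2218.47
L = 2286.82 / 2218.47 × 100 = 103.0810
Paasche component (current-period weights):
ΣP(Year 1)Q(Year 1) = 6.04×56 + 2.23×354 + 36.36×11 + 6.63×121 + 0.55×316 = 338.24 + 789.42 + 399.96 + 802.23 + 173.8 = 2503.65
ΣP(Year 0)Q(Year 1) = 5.28×56 + 2.23×354 + 33.67×11 + 7.16×121 + 0.39×316 = 295.68 + 789.42 + 370.37 + 866.36 + 123.24 = 2445.07
P = 2503.65 / 2445.07 × 100 = 102.3958
Fisher = √(L × P) = √(103.0810 × 102.3958) = 102.7378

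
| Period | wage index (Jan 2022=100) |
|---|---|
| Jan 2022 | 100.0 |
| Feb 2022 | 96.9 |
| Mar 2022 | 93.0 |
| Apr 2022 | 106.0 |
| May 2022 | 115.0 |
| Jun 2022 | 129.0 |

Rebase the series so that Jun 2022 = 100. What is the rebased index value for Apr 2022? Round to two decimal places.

Rebased(Apr 2022) = 106.0 / 129.0 × 100 = 82.1705

82.17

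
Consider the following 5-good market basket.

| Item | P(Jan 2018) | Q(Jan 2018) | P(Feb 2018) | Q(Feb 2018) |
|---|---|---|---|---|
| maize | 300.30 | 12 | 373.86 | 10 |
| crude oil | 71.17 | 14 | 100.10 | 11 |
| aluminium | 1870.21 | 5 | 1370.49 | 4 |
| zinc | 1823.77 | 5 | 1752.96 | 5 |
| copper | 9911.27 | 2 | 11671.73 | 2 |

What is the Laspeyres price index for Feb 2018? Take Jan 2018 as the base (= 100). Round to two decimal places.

104.56

Laspeyres price index uses base-period quantities as weights.
ΣP(Feb 2018)·Q(Jan 2018) = 373.86×12 + 100.10×14 + 1370.49×5 + 1752.96×5 + 11671.73×2 = 4486.32 + 1401.4 + 6852.45 + 8764.8 + 23343.46 = 44848.43
ΣP(Jan 2018)·Q(Jan 2018) = 300.30×12 + 71.17×14 + 1870.21×5 + 1823.77×5 + 9911.27×2 = 3603.6 + 996.38 + 9351.05 + 9118.85 + 19822.54 = 42892.42
Index = 44848.43 / 42892.42 × 100 = 104.5603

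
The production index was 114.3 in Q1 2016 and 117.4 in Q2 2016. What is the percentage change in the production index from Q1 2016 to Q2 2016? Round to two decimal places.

Change = (117.4 − 114.3) / 114.3 × 100
       = 3.1 / 114.3 × 100 = 2.7122%

2.71%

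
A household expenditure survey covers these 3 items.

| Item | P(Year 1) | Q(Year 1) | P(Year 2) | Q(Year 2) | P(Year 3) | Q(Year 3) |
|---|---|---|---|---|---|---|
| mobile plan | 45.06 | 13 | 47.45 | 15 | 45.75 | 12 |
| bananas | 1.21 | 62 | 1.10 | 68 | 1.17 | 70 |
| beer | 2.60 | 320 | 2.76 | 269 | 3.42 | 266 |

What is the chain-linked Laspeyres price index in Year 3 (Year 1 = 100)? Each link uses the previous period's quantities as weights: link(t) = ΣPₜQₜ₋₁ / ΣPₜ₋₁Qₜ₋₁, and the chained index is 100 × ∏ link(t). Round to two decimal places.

115.83

Link Year 1→Year 2:
ΣP(Year 2)Q(Year 1) = 47.45×13 + 1.10×62 + 2.76×320 = 616.85 + 68.2 + 883.2 = 1568.25
ΣP(Year 1)Q(Year 1) = 45.06×13 + 1.21×62 + 2.60×320 = 585.78 + 75.02 + 832 = 1492.8
link = 1568.25/1492.8 = 1.050543
Link Year 2→Year 3:
ΣP(Year 3)Q(Year 2) = 45.75×15 + 1.17×68 + 3.42×269 = 686.25 + 79.56 + 919.98 = 1685.79
ΣP(Year 2)Q(Year 2) = 47.45×15 + 1.10×68 + 2.76×269 = 711.75 + 74.8 + 742.44 = 1528.99
link = 1685.79/1528.99 = 1.102551
Chained index = 100 × 1.050543 × 1.102551 = 115.8277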